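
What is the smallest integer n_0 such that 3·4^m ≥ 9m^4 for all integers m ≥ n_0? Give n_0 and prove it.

At m = 5: 3072 < 5625, so the inequality fails and n_0 ≥ 6. We prove 3·4^m ≥ 9m^4 for all m ≥ 6.
Base case (m = 6): 3·4^m = 12288 and 9m^4 = 11664, so 12288 ≥ 11664.
Inductive step: assume the claim holds for m = k, so 3·4^k ≥ 9k^4.
Then 3·4^(k + 1) = 4·(3·4^k) ≥ 4·(9k^4).
Also, for k ≥ 6 we have 4·(9k^4) ≥ 9(k+1)^4, since 4 ≥ (1 + 1/k)^4 for all k ≥ 6.
Combining, 3·4^(k + 1) ≥ 9(k+1)^4.
By the principle of mathematical induction, the result holds for all m ≥ 6.
Hence the smallest such n_0 is 6.

n_0 = 6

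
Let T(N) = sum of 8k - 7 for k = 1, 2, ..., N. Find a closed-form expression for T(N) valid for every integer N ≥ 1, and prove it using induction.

We claim T(N) = N(4N - 3) for all N ≥ 1.
Base step (N = 1): T(1) = 1, and the closed form gives 1. They agree.
Suppose the result is true for N = k, so T(k) = k(4k - 3).
Then T(k+1) = T(k) + (8k + 1) = (k(4k - 3)) + (8k + 1).
Simplifying, T(k+1) = (k + 1)(4k + 1) = (k+1)(4(k+1) - 3),
which is the closed form with N = k+1.
Hence, by induction on N, the claim holds for every N ≥ 1.

T(N) = N(4N - 3)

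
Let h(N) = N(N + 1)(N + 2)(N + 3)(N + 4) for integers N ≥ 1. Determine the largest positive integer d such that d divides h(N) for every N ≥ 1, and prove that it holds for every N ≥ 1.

Computing the first values: h(1) = 120 and h(2) = 720; gcd(120, 720) = 120, so d ≤ 120.
We prove 120 | N(N + 1)(N + 2)(N + 3)(N + 4) for all N ≥ 1 by induction on N.
For the base case N = 1: h(1) = 120 = 120·(1), so 120 | h(1).
Inductive step: suppose the statement holds for some m ≥ 1, i.e. 120 | h(m). Then
h(m+1) − h(m) = (m+1)·(m+2)·(m+3)·(m+4)·(m+5) − m·(m+1)·(m+2)·(m+3)·(m+4) = (m+1)·(m+2)·(m+3)·(m+4)·[(m+5) − m] = 5·(m+1)·(m+2)·(m+3)·(m+4). The product of 4 consecutive integers is divisible by (4)! = 24, so h(m+1) − h(m) is divisible by 5·24 = 120. By the inductive hypothesis 120 | h(m), hence 120 | h(m+1).
By induction, the statement is established for all N ≥ 1.
Therefore the largest such d is 120.

d = 120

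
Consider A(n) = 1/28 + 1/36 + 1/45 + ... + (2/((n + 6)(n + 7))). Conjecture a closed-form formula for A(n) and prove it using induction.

We claim A(n) = 2n/(7(n + 7)) for all n ≥ 1.
For the base case n = 1: A(1) = 1/28, and the closed form gives 1/28. They agree.
Inductive step: suppose the statement holds for some p ≥ 1, so A(p) = 2p/(7(p + 7)).
Then A(p+1) = A(p) + (2/((p + 7)(p + 8))) = (2p/(7(p + 7))) + (2/((p + 7)(p + 8))).
Simplifying, A(p+1) = 2(p + 1)/(7(p + 8)) = 2(p+1)/(7((p+1) + 7)),
which is the closed form with n = p+1.
By the principle of mathematical induction, the result holds for all n ≥ 1.

A(n) = 2n/(7(n + 7))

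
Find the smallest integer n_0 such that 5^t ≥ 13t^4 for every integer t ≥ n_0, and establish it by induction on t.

At t = 6: 15625 < 16848, so the inequality fails and n_0 ≥ 7. We prove 5^t ≥ 13t^4 for all t ≥ 7.
Base step (t = 7): 5^t = 78125 and 13t^4 = 31213, so 78125 ≥ 31213.
Inductive step: assume the claim holds for t = j, so 5^j ≥ 13j^4.
Then 5^(j + 1) = 5·(5^j) ≥ 5·(13j^4).
Also, for j ≥ 7 we have 5·(13j^4) ≥ 13(j+1)^4, since 5 ≥ (1 + 1/j)^4 for all j ≥ 7.
Combining, 5^(j + 1) ≥ 13(j+1)^4.
By induction, the statement is established for all t ≥ 7.
Hence the smallest such n_0 is 7.

n_0 = 7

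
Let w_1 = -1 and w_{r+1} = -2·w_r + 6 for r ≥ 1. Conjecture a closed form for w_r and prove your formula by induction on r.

w_r = -3(-2)^(r - 1) + 2

Computing the first terms: w_1 = -1, w_2 = 8, w_3 = -10. This suggests w_r = -3(-2)^(r - 1) + 2.
Base step (r = 1): the formula gives -1 = -1 = w_1.
Inductive step: assume the claim holds for r = j, so w_j = -3(-2)^(j - 1) + 2.
Then w_{j+1} = -2·w_j + 6 = -2·(-3(-2)^(j - 1) + 2) + 6 = -3(-2)^j + 2 = -3(-2)^((j+1) - 1) + 2,
which is the claimed formula at r = j+1.
Hence, by induction on r, the claim holds for every r ≥ 1.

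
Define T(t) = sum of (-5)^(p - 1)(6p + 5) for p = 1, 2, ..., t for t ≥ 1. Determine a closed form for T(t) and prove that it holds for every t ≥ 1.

We claim T(t) = -(-5)^t(t + 1) + 1 for all t ≥ 1.
When t = 1: T(1) = 11, and the closed form gives 11. They agree.
For the inductive step, assume it holds for an arbitrary p ≥ 1, so T(p) = -(-5)^p(p + 1) + 1.
Then T(p+1) = T(p) + ((-5)^p(6p + 11)) = (-(-5)^p(p + 1) + 1) + ((-5)^p(6p + 11)).
Simplifying, T(p+1) = 5(-5)^p·p + 10(-5)^p + 1 = -(-5)^(p+1)((p+1) + 1) + 1,
which is the closed form with t = p+1.
This completes the induction.

T(t) = -(-5)^t(t + 1) + 1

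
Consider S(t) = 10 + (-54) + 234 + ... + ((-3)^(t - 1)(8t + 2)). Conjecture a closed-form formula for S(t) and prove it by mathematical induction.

We claim S(t) = -(-3)^t(2t + 1) + 1 for all t ≥ 1.
For the base case t = 1: S(1) = 10, and the closed form gives 10. They agree.
Inductive step: assume the claim holds for t = j, so S(j) = -(-3)^j(2j + 1) + 1.
Then S(j+1) = S(j) + ((-3)^j(8j + 10)) = (-(-3)^j(2j + 1) + 1) + ((-3)^j(8j + 10)).
Simplifying, S(j+1) = 6(-3)^j·j + 9(-3)^j + 1 = -(-3)^(j+1)(2(j+1) + 1) + 1,
which is the closed form with t = j+1.
This completes the induction.

S(t) = -(-3)^t(2t + 1) + 1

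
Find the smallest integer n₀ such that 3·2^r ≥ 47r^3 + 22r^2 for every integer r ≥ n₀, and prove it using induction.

n₀ = 17

At r = 16: 196608 < 198144, so the inequality fails and n₀ ≥ 17. We prove 3·2^r ≥ 47r^3 + 22r^2 for all r ≥ 17.
When r = 17: 3·2^r = 393216 and 47r^3 + 22r^2 = 237269, so 393216 ≥ 237269.
Inductive step: assume the claim holds for r = k, so 3·2^k ≥ 47k^3 + 22k^2.
Then 3·2^(k + 1) = 2·(3·2^k) ≥ 2·(47k^3 + 22k^2).
Also, for k ≥ 17 we have 2·(47k^3 + 22k^2) ≥ 47(k+1)^3 + 22(k+1)^2, since 2·(47k^3 + 22k^2) − (47(k+1)^3 + 22(k+1)^2) = 47k^3 - 119k^2 - 185k - 69, which is nonnegative for all k ≥ 17.
Combining, 3·2^(k + 1) ≥ 47(k+1)^3 + 22(k+1)^2.
This completes the induction.
Hence the smallest such n₀ is 17.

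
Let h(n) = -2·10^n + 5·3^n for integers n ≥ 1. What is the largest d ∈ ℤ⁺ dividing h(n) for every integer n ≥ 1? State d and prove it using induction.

Computing the first values: h(1) = -5 and h(2) = -155; gcd(-5, -155) = 5, so d ≤ 5.
We prove 5 | -2·10^n + 5·3^n for all n ≥ 1 by induction on n.
Base step (n = 1): h(1) = -5 = 5·(-1), so 5 | h(1).
Inductive step: assume the claim holds for n = k, i.e. 5 | h(k). Then
h(k+1) − 10·h(k) = (-2·10^(k+1) + 5·3^(k+1)) − 10·(-2·10^k + 5·3^k) = (5)·3^k·(3 − 10) = (-35)·3^k. Since 5 | h(k) by the inductive hypothesis, 5 | 10·h(k); and 5 | -35 since -35 = 5·-7. Therefore 5 | h(k+1).
Hence, by induction on n, the claim holds for every n ≥ 1.
Therefore the largest such d is 5.

d = 5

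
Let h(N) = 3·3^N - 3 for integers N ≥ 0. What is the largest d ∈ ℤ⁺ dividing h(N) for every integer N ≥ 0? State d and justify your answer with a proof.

Computing the first values: h(0) = 0 and h(1) = 6; gcd(0, 6) = 6, so d ≤ 6.
We prove 6 | 3·3^N - 3 for all N ≥ 0 by induction on N.
Base step (N = 0): h(0) = 0 = 6·(0), so 6 | h(0).
Inductive step: suppose the statement holds for some p ≥ 0, i.e. 6 | h(p). Then
h(p+1) = 3·3^(p+1) - 3 = 3·(3·3^p - 3) + 6 = 3·h(p) + 6. The first term is divisible by 6 by the inductive hypothesis, and 6 is divisible by 6. Hence 6 | h(p+1).
This completes the induction.
Therefore the largest such d is 6.

d = 6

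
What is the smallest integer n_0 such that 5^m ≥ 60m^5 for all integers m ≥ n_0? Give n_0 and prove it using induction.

n_0 = 10

At m = 9: 1953125 < 3542940, so the inequality fails and n_0 ≥ 10. We prove 5^m ≥ 60m^5 for all m ≥ 10.
When m = 10: 5^m = 9765625 and 60m^5 = 6000000, so 9765625 ≥ 6000000.
For the inductive step, assume it holds for an arbitrary j ≥ 10, so 5^j ≥ 60j^5.
Then 5^(j + 1) = 5·(5^j) ≥ 5·(60j^5).
Also, for j ≥ 10 we have 5·(60j^5) ≥ 60(j+1)^5, since 5 ≥ (1 + 1/j)^5 for all j ≥ 10.
Combining, 5^(j + 1) ≥ 60(j+1)^5.
By induction, the statement is established for all m ≥ 10.
Hence the smallest such n_0 is 10.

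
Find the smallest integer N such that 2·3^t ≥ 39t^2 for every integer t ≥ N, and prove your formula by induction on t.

N = 6

At t = 5: 486 < 975, so the inequality fails and N ≥ 6. We prove 2·3^t ≥ 39t^2 for all t ≥ 6.
For the base case t = 6: 2·3^t = 1458 and 39t^2 = 1404, so 1458 ≥ 1404.
For the inductive step, assume it holds for an arbitrary p ≥ 6, so 2·3^p ≥ 39p^2.
Then 2·3^(p + 1) = 3·(2·3^p) ≥ 3·(39p^2).
Also, for p ≥ 6 we have 3·(39p^2) ≥ 39(p+1)^2, since 3 ≥ (1 + 1/p)^2 for all p ≥ 6.
Combining, 2·3^(p + 1) ≥ 39(p+1)^2.
Hence, by induction on t, the claim holds for every t ≥ 6.
Hence the smallest such N is 6.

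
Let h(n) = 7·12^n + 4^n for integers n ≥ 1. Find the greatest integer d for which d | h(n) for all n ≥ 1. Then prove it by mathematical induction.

d = 8

Computing the first values: h(1) = 88 and h(2) = 1024; gcd(88, 1024) = 8, so d ≤ 8.
We prove 8 | 7·12^n + 4^n for all n ≥ 1 by induction on n.
For the base case n = 1: h(1) = 88 = 8·(11), so 8 | h(1).
Inductive step: suppose the statement holds for some m ≥ 1, i.e. 8 | h(m). Then
h(m+1) − 12·h(m) = (7·12^(m+1) + 4^(m+1)) − 12·(7·12^m + 4^m) = (1)·4^m·(4 − 12) = (-8)·4^m. Since 8 | h(m) by the inductive hypothesis, 8 | 12·h(m); and 8 | -8 since -8 = 8·-1. Therefore 8 | h(m+1).
Hence, by induction on n, the claim holds for every n ≥ 1.
Therefore the largest such d is 8.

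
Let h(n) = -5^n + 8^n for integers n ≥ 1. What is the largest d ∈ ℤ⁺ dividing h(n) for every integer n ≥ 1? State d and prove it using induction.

Computing the first values: h(1) = 3 and h(2) = 39; gcd(3, 39) = 3, so d ≤ 3.
We prove 3 | -5^n + 8^n for all n ≥ 1 by induction on n.
When n = 1: h(1) = 3 = 3·(1), so 3 | h(1).
Inductive step: suppose the statement holds for some r ≥ 1, i.e. 3 | h(r). Then
8^{r+1} − 5^{r+1} = 8·8^r − 5·5^r = 8·(8^r − 5^r) + (3)·5^r. The first term is divisible by 3 by the inductive hypothesis, and the second term (3)·5^r is divisible by 3 since 3 | 3. Hence 3 | h(r+1).
By the principle of mathematical induction, the result holds for all n ≥ 1.
Therefore the largest such d is 3.

d = 3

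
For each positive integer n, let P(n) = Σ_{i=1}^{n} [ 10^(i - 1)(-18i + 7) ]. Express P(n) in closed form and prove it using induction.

We claim P(n) = 10^n(-2n + 1) - 1 for all n ≥ 1.
Base step (n = 1): P(1) = -11, and the closed form gives -11. They agree.
Suppose the result is true for n = i, so P(i) = 10^i(-2i + 1) - 1.
Then P(i+1) = P(i) + (10^i(-18i - 11)) = (10^i(-2i + 1) - 1) + (10^i(-18i - 11)).
Simplifying, P(i+1) = -20·10^i·i - 10·10^i - 1 = 10^(i+1)(-2(i+1) + 1) - 1,
which is the closed form with n = i+1.
This completes the induction.

P(n) = 10^n(-2n + 1) - 1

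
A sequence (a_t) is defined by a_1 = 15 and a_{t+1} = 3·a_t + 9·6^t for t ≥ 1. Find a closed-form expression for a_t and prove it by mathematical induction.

a_t = -3^t + 3·6^t

Computing the first terms: a_1 = 15, a_2 = 99, a_3 = 621. This suggests a_t = -3^t + 3·6^t.
For the base case t = 1: the formula gives 15 = 15 = a_1.
For the inductive step, assume it holds for an arbitrary k ≥ 1, so a_k = -3^k + 3·6^k.
Then a_{k+1} = 3·a_k + 9·6^k = 3·(-3^k + 3·6^k) + 9·6^k = -3^(k + 1) + 3·6^(k + 1),
which is the claimed formula at t = k+1.
Hence, by induction on t, the claim holds for every t ≥ 1.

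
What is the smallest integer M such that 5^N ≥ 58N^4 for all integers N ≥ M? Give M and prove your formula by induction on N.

M = 8

At N = 7: 78125 < 139258, so the inequality fails and M ≥ 8. We prove 5^N ≥ 58N^4 for all N ≥ 8.
For the base case N = 8: 5^N = 390625 and 58N^4 = 237568, so 390625 ≥ 237568.
For the inductive step, assume it holds for an arbitrary m ≥ 8, so 5^m ≥ 58m^4.
Then 5^(m + 1) = 5·(5^m) ≥ 5·(58m^4).
Also, for m ≥ 8 we have 5·(58m^4) ≥ 58(m+1)^4, since 5 ≥ (1 + 1/m)^4 for all m ≥ 8.
Combining, 5^(m + 1) ≥ 58(m+1)^4.
By induction, the statement is established for all N ≥ 8.
Hence the smallest such M is 8.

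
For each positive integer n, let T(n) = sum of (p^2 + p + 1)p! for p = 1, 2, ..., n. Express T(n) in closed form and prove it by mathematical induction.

We claim T(n) = (n + 1)(n + 1)! - 1 for all n ≥ 1.
Base step (n = 1): T(1) = 3, and the closed form gives 3. They agree.
Suppose the result is true for n = p, so T(p) = (p + 1)(p + 1)! - 1.
Then T(p+1) = T(p) + ((p^2 + 3p + 3)(p + 1)!) = ((p + 1)(p + 1)! - 1) + ((p^2 + 3p + 3)(p + 1)!).
Simplifying, T(p+1) = ((p+1) + 1)((p+1) + 1)! - 1,
which is the closed form with n = p+1.
Hence, by induction on n, the claim holds for every n ≥ 1.

T(n) = (n + 1)(n + 1)! - 1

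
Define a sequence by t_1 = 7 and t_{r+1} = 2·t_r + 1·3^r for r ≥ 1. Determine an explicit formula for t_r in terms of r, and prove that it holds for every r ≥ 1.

Computing the first terms: t_1 = 7, t_2 = 17, t_3 = 43. This suggests t_r = 2^(r + 1) + 3^r.
When r = 1: the formula gives 7 = 7 = t_1.
Inductive step: assume the claim holds for r = k, so t_k = 2^(k + 1) + 3^k.
Then t_{k+1} = 2·t_k + 1·3^k = 2·(2^(k + 1) + 3^k) + 1·3^k = 2^(k + 2) + 3^(k + 1) = 2^((k+1) + 1) + 3^(k+1),
which is the claimed formula at r = k+1.
By the principle of mathematical induction, the result holds for all r ≥ 1.

t_r = 2^(r + 1) + 3^r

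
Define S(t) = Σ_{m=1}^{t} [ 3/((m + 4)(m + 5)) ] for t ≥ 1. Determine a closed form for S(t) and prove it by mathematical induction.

We claim S(t) = 3t/(5(t + 5)) for all t ≥ 1.
Base case (t = 1): S(1) = 1/10, and the closed form gives 1/10. They agree.
Suppose the result is true for t = m, so S(m) = 3m/(5(m + 5)).
Then S(m+1) = S(m) + (3/((m + 5)(m + 6))) = (3m/(5(m + 5))) + (3/((m + 5)(m + 6))).
Simplifying, S(m+1) = 3(m + 1)/(5(m + 6)) = 3(m+1)/(5((m+1) + 5)),
which is the closed form with t = m+1.
By induction, the statement is established for all t ≥ 1.

S(t) = 3t/(5(t + 5))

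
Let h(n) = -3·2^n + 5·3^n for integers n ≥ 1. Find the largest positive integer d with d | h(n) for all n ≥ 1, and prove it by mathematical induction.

d = 3

Computing the first values: h(1) = 9 and h(2) = 33; gcd(9, 33) = 3, so d ≤ 3.
We prove 3 | -3·2^n + 5·3^n for all n ≥ 1 by induction on n.
For the base case n = 1: h(1) = 9 = 3·(3), so 3 | h(1).
For the inductive step, assume it holds for an arbitrary p ≥ 1, i.e. 3 | h(p). Then
h(p+1) − 3·h(p) = (-3·2^(p+1) + 5·3^(p+1)) − 3·(-3·2^p + 5·3^p) = (-3)·2^p·(2 − 3) = (3)·2^p. Since 3 | h(p) by the inductive hypothesis, 3 | 3·h(p); and 3 | 3 since 3 = 3·1. Therefore 3 | h(p+1).
Hence, by induction on n, the claim holds for every n ≥ 1.
Therefore the largest such d is 3.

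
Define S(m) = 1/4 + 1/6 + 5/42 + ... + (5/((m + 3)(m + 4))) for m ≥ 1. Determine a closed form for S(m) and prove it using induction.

We claim S(m) = 5m/(4(m + 4)) for all m ≥ 1.
For the base case m = 1: S(1) = 1/4, and the closed form gives 1/4. They agree.
For the inductive step, assume it holds for an arbitrary r ≥ 1, so S(r) = 5r/(4(r + 4)).
Then S(r+1) = S(r) + (5/((r + 4)(r + 5))) = (5r/(4(r + 4))) + (5/((r + 4)(r + 5))).
Simplifying, S(r+1) = 5(r + 1)/(4(r + 5)) = 5(r+1)/(4((r+1) + 4)),
which is the closed form with m = r+1.
Hence, by induction on m, the claim holds for every m ≥ 1.

S(m) = 5m/(4(m + 4))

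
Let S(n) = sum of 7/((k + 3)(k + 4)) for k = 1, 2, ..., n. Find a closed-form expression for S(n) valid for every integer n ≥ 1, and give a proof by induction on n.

S(n) = 7n/(4(n + 4))

We claim S(n) = 7n/(4(n + 4)) for all n ≥ 1.
For the base case n = 1: S(1) = 7/20, and the closed form gives 7/20. They agree.
For the inductive step, assume it holds for an arbitrary k ≥ 1, so S(k) = 7k/(4(k + 4)).
Then S(k+1) = S(k) + (7/((k + 4)(k + 5))) = (7k/(4(k + 4))) + (7/((k + 4)(k + 5))).
Simplifying, S(k+1) = 7(k + 1)/(4(k + 5)) = 7(k+1)/(4((k+1) + 4)),
which is the closed form with n = k+1.
By induction, the statement is established for all n ≥ 1.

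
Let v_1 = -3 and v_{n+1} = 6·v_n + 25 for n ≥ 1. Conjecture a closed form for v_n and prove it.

Computing the first terms: v_1 = -3, v_2 = 7, v_3 = 67. This suggests v_n = 2·6^(n - 1) - 5.
For the base case n = 1: the formula gives -3 = -3 = v_1.
Inductive step: suppose the statement holds for some m ≥ 1, so v_m = 2·6^(m - 1) - 5.
Then v_{m+1} = 6·v_m + 25 = 6·(2·6^(m - 1) - 5) + 25 = 2·6^m - 5 = 2·6^((m+1) - 1) - 5,
which is the claimed formula at n = m+1.
By induction, the statement is established for all n ≥ 1.

v_n = 2·6^(n - 1) - 5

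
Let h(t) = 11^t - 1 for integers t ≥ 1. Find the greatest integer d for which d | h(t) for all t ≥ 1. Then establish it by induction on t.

d = 10

Computing the first values: h(1) = 10 and h(2) = 120; gcd(10, 120) = 10, so d ≤ 10.
We prove 10 | 11^t - 1 for all t ≥ 1 by induction on t.
For the base case t = 1: h(1) = 10 = 10·(1), so 10 | h(1).
Inductive step: suppose the statement holds for some m ≥ 1, i.e. 10 | h(m). Then
11^{m+1} − 1^{m+1} = 11·11^m − 1·1^m = 11·(11^m − 1^m) + (10)·1^m. The first term is divisible by 10 by the inductive hypothesis, and the second term (10)·1^m is divisible by 10 since 10 | 10. Hence 10 | h(m+1).
Hence, by induction on t, the claim holds for every t ≥ 1.
Therefore the largest such d is 10.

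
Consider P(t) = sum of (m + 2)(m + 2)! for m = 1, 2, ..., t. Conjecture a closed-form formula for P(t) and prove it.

P(t) = (t + 3)! - 6

We claim P(t) = (t + 3)! - 6 for all t ≥ 1.
Base step (t = 1): P(1) = 18, and the closed form gives 18. They agree.
Inductive step: assume the claim holds for t = m, so P(m) = (m + 3)! - 6.
Then P(m+1) = P(m) + ((m + 3)(m + 3)!) = ((m + 3)! - 6) + ((m + 3)(m + 3)!).
Simplifying, P(m+1) = ((m+1) + 3)! - 6,
which is the closed form with t = m+1.
By the principle of mathematical induction, the result holds for all t ≥ 1.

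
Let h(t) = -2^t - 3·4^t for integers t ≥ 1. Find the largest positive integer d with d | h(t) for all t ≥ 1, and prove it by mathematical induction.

d = 2

Computing the first values: h(1) = -14 and h(2) = -52; gcd(-14, -52) = 2, so d ≤ 2.
We prove 2 | -2^t - 3·4^t for all t ≥ 1 by induction on t.
Base case (t = 1): h(1) = -14 = 2·(-7), so 2 | h(1).
Inductive step: suppose the statement holds for some m ≥ 1, i.e. 2 | h(m). Then
h(m+1) − 4·h(m) = (-2^(m+1) - 3·4^(m+1)) − 4·(-2^m - 3·4^m) = (-1)·2^m·(2 − 4) = (2)·2^m. Since 2 | h(m) by the inductive hypothesis, 2 | 4·h(m); and 2 | 2 since 2 = 2·1. Therefore 2 | h(m+1).
By the principle of mathematical induction, the result holds for all t ≥ 1.
Therefore the largest such d is 2.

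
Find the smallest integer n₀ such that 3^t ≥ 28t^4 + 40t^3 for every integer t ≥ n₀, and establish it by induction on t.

At t = 12: 531441 < 649728, so the inequality fails and n₀ ≥ 13. We prove 3^t ≥ 28t^4 + 40t^3 for all t ≥ 13.
Base case (t = 13): 3^t = 1594323 and 28t^4 + 40t^3 = 887588, so 1594323 ≥ 887588.
Suppose the result is true for t = i, so 3^i ≥ 28i^4 + 40i^3.
Then 3^(i + 1) = 3·(3^i) ≥ 3·(28i^4 + 40i^3).
Also, for i ≥ 13 we have 3·(28i^4 + 40i^3) ≥ 28(i+1)^4 + 40(i+1)^3, since 3·(28i^4 + 40i^3) − (28(i+1)^4 + 40(i+1)^3) = 56i^4 - 32i^3 - 288i^2 - 232i - 68, which is nonnegative for all i ≥ 13.
Combining, 3^(i + 1) ≥ 28(i+1)^4 + 40(i+1)^3.
By induction, the statement is established for all t ≥ 13.
Hence the smallest such n₀ is 13.

n₀ = 13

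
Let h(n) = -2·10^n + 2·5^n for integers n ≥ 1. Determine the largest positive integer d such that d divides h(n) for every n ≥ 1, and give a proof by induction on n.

Computing the first values: h(1) = -10 and h(2) = -150; gcd(-10, -150) = 10, so d ≤ 10.
We prove 10 | -2·10^n + 2·5^n for all n ≥ 1 by induction on n.
Base step (n = 1): h(1) = -10 = 10·(-1), so 10 | h(1).
Inductive step: suppose the statement holds for some i ≥ 1, i.e. 10 | h(i). Then
h(i+1) − 10·h(i) = (-2·10^(i+1) + 2·5^(i+1)) − 10·(-2·10^i + 2·5^i) = (2)·5^i·(5 − 10) = (-10)·5^i. Since 10 | h(i) by the inductive hypothesis, 10 | 10·h(i); and 10 | -10 since -10 = 10·-1. Therefore 10 | h(i+1).
Hence, by induction on n, the claim holds for every n ≥ 1.
Therefore the largest such d is 10.

d = 10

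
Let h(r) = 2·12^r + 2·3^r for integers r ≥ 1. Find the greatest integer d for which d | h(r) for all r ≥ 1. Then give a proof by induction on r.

d = 6

Computing the first values: h(1) = 30 and h(2) = 306; gcd(30, 306) = 6, so d ≤ 6.
We prove 6 | 2·12^r + 2·3^r for all r ≥ 1 by induction on r.
When r = 1: h(1) = 30 = 6·(5), so 6 | h(1).
Inductive step: suppose the statement holds for some i ≥ 1, i.e. 6 | h(i). Then
h(i+1) − 12·h(i) = (2·12^(i+1) + 2·3^(i+1)) − 12·(2·12^i + 2·3^i) = (2)·3^i·(3 − 12) = (-18)·3^i. Since 6 | h(i) by the inductive hypothesis, 6 | 12·h(i); and 6 | -18 since -18 = 6·-3. Therefore 6 | h(i+1).
Hence, by induction on r, the claim holds for every r ≥ 1.
Therefore the largest such d is 6.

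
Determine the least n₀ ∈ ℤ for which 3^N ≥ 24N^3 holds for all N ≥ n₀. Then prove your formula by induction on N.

At N = 8: 6561 < 12288, so the inequality fails and n₀ ≥ 9. We prove 3^N ≥ 24N^3 for all N ≥ 9.
When N = 9: 3^N = 19683 and 24N^3 = 17496, so 19683 ≥ 17496.
Inductive step: suppose the statement holds for some i ≥ 9, so 3^i ≥ 24i^3.
Then 3^(i + 1) = 3·(3^i) ≥ 3·(24i^3).
Also, for i ≥ 9 we have 3·(24i^3) ≥ 24(i+1)^3, since 3 ≥ (1 + 1/i)^3 for all i ≥ 9.
Combining, 3^(i + 1) ≥ 24(i+1)^3.
Hence, by induction on N, the claim holds for every N ≥ 9.
Hence the smallest such n₀ is 9.

n₀ = 9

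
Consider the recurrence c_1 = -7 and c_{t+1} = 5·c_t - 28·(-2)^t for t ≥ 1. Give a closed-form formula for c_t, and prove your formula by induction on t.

Computing the first terms: c_1 = -7, c_2 = 21, c_3 = -7. This suggests c_t = (-2)^(t + 2) + 5^(t - 1).
For the base case t = 1: the formula gives -7 = -7 = c_1.
Inductive step: suppose the statement holds for some j ≥ 1, so c_j = (-2)^(j + 2) + 5^(j - 1).
Then c_{j+1} = 5·c_j - 28·(-2)^j = 5·((-2)^(j + 2) + 5^(j - 1)) - 28·(-2)^j = (-2)^(j + 3) + 5^j = (-2)^((j+1) + 2) + 5^((j+1) - 1),
which is the claimed formula at t = j+1.
By induction, the statement is established for all t ≥ 1.

c_t = (-2)^(t + 2) + 5^(t - 1)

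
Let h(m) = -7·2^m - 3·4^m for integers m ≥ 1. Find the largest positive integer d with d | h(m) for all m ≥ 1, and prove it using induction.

Computing the first values: h(1) = -26 and h(2) = -76; gcd(-26, -76) = 2, so d ≤ 2.
We prove 2 | -7·2^m - 3·4^m for all m ≥ 1 by induction on m.
When m = 1: h(1) = -26 = 2·(-13), so 2 | h(1).
For the inductive step, assume it holds for an arbitrary i ≥ 1, i.e. 2 | h(i). Then
h(i+1) − 4·h(i) = (-7·2^(i+1) - 3·4^(i+1)) − 4·(-7·2^i - 3·4^i) = (-7)·2^i·(2 − 4) = (14)·2^i. Since 2 | h(i) by the inductive hypothesis, 2 | 4·h(i); and 2 | 14 since 14 = 2·7. Therefore 2 | h(i+1).
By induction, the statement is established for all m ≥ 1.
Therefore the largest such d is 2.

d = 2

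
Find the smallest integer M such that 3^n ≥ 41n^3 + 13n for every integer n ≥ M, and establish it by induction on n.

M = 10

At n = 9: 19683 < 30006, so the inequality fails and M ≥ 10. We prove 3^n ≥ 41n^3 + 13n for all n ≥ 10.
Base step (n = 10): 3^n = 59049 and 41n^3 + 13n = 41130, so 59049 ≥ 41130.
Suppose the result is true for n = p, so 3^p ≥ 41p^3 + 13p.
Then 3^(p + 1) = 3·(3^p) ≥ 3·(41p^3 + 13p).
Also, for p ≥ 10 we have 3·(41p^3 + 13p) ≥ 41(p+1)^3 + 13(p+1), since 3·(41p^3 + 13p) − (41(p+1)^3 + 13(p+1)) = 82p^3 - 123p^2 - 97p - 54, which is nonnegative for all p ≥ 10.
Combining, 3^(p + 1) ≥ 41(p+1)^3 + 13(p+1).
Hence, by induction on n, the claim holds for every n ≥ 10.
Hence the smallest such M is 10.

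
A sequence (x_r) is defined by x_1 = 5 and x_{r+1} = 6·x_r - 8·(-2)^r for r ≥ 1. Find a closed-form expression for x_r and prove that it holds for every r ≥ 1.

Computing the first terms: x_1 = 5, x_2 = 46, x_3 = 244. This suggests x_r = (-2)^r + 7·6^(r - 1).
When r = 1: the formula gives 5 = 5 = x_1.
Inductive step: assume the claim holds for r = p, so x_p = (-2)^p + 7·6^(p - 1).
Then x_{p+1} = 6·x_p - 8·(-2)^p = 6·((-2)^p + 7·6^(p - 1)) - 8·(-2)^p = (-2)^(p + 1) + 7·6^p = (-2)^(p+1) + 7·6^((p+1) - 1),
which is the claimed formula at r = p+1.
Hence, by induction on r, the claim holds for every r ≥ 1.

x_r = (-2)^r + 7·6^(r - 1)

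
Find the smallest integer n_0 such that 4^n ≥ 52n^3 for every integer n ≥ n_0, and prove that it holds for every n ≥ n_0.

At n = 7: 16384 < 17836, so the inequality fails and n_0 ≥ 8. We prove 4^n ≥ 52n^3 for all n ≥ 8.
Base case (n = 8): 4^n = 65536 and 52n^3 = 26624, so 65536 ≥ 26624.
Suppose the result is true for n = m, so 4^m ≥ 52m^3.
Then 4^(m + 1) = 4·(4^m) ≥ 4·(52m^3).
Also, for m ≥ 8 we have 4·(52m^3) ≥ 52(m+1)^3, since 4 ≥ (1 + 1/m)^3 for all m ≥ 8.
Combining, 4^(m + 1) ≥ 52(m+1)^3.
Hence, by induction on n, the claim holds for every n ≥ 8.
Hence the smallest such n_0 is 8.

n_0 = 8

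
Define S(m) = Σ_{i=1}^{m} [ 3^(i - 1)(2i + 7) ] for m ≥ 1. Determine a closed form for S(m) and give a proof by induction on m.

We claim S(m) = 3^m(m + 3) - 3 for all m ≥ 1.
Base step (m = 1): S(1) = 9, and the closed form gives 9. They agree.
Inductive step: assume the claim holds for m = i, so S(i) = 3^i(i + 3) - 3.
Then S(i+1) = S(i) + (3^i(2i + 9)) = (3^i(i + 3) - 3) + (3^i(2i + 9)).
Simplifying, S(i+1) = 3·3^i·i + 12·3^i - 3 = 3^(i+1)((i+1) + 3) - 3,
which is the closed form with m = i+1.
Hence, by induction on m, the claim holds for every m ≥ 1.

S(m) = 3^m(m + 3) - 3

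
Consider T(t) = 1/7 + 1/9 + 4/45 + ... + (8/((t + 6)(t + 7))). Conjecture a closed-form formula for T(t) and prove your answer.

T(t) = 8t/(7(t + 7))

We claim T(t) = 8t/(7(t + 7)) for all t ≥ 1.
For the base case t = 1: T(1) = 1/7, and the closed form gives 1/7. They agree.
Inductive step: suppose the statement holds for some p ≥ 1, so T(p) = 8p/(7(p + 7)).
Then T(p+1) = T(p) + (8/((p + 7)(p + 8))) = (8p/(7(p + 7))) + (8/((p + 7)(p + 8))).
Simplifying, T(p+1) = 8(p + 1)/(7(p + 8)) = 8(p+1)/(7((p+1) + 7)),
which is the closed form with t = p+1.
By the principle of mathematical induction, the result holds for all t ≥ 1.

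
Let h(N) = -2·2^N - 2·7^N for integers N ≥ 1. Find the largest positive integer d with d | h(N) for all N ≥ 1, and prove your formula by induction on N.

Computing the first values: h(1) = -18 and h(2) = -106; gcd(-18, -106) = 2, so d ≤ 2.
We prove 2 | -2·2^N - 2·7^N for all N ≥ 1 by induction on N.
For the base case N = 1: h(1) = -18 = 2·(-9), so 2 | h(1).
Inductive step: assume the claim holds for N = r, i.e. 2 | h(r). Then
h(r+1) − 7·h(r) = (-2·2^(r+1) - 2·7^(r+1)) − 7·(-2·2^r - 2·7^r) = (-2)·2^r·(2 − 7) = (10)·2^r. Since 2 | h(r) by the inductive hypothesis, 2 | 7·h(r); and 2 | 10 since 10 = 2·5. Therefore 2 | h(r+1).
Hence, by induction on N, the claim holds for every N ≥ 1.
Therefore the largest such d is 2.

d = 2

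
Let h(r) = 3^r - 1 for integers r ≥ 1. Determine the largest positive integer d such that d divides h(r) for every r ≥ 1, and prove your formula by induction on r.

d = 2

Computing the first values: h(1) = 2 and h(2) = 8; gcd(2, 8) = 2, so d ≤ 2.
We prove 2 | 3^r - 1 for all r ≥ 1 by induction on r.
When r = 1: h(1) = 2 = 2·(1), so 2 | h(1).
Suppose the result is true for r = i, i.e. 2 | h(i). Then
3^{i+1} − 1^{i+1} = 3·3^i − 1·1^i = 3·(3^i − 1^i) + (2)·1^i. The first term is divisible by 2 by the inductive hypothesis, and the second term (2)·1^i is divisible by 2 since 2 | 2. Hence 2 | h(i+1).
By the principle of mathematical induction, the result holds for all r ≥ 1.
Therefore the largest such d is 2.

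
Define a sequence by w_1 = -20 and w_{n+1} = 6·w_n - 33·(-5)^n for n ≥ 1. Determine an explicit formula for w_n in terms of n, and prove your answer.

Computing the first terms: w_1 = -20, w_2 = 45, w_3 = -555. This suggests w_n = 3(-5)^n - 5·6^(n - 1).
When n = 1: the formula gives -20 = -20 = w_1.
Suppose the result is true for n = m, so w_m = 3(-5)^m - 5·6^(m - 1).
Then w_{m+1} = 6·w_m - 33·(-5)^m = 6·(3(-5)^m - 5·6^(m - 1)) - 33·(-5)^m = 3(-5)^(m + 1) - 5·6^m = 3(-5)^(m+1) - 5·6^((m+1) - 1),
which is the claimed formula at n = m+1.
This completes the induction.

w_n = 3(-5)^n - 5·6^(n - 1)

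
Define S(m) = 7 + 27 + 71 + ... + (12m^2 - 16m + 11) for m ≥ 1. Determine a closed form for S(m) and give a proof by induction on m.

We claim S(m) = m(4m^2 - 2m + 5) for all m ≥ 1.
Base step (m = 1): S(1) = 7, and the closed form gives 7. They agree.
For the inductive step, assume it holds for an arbitrary p ≥ 1, so S(p) = p(4p^2 - 2p + 5).
Then S(p+1) = S(p) + (12p^2 + 8p + 7) = (p(4p^2 - 2p + 5)) + (12p^2 + 8p + 7).
Simplifying, S(p+1) = (p + 1)(4p^2 + 6p + 7) = (p+1)(4(p+1)^2 - 2(p+1) + 5),
which is the closed form with m = p+1.
This completes the induction.

S(m) = m(4m^2 - 2m + 5)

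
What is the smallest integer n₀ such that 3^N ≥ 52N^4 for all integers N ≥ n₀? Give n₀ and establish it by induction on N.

At N = 12: 531441 < 1078272, so the inequality fails and n₀ ≥ 13. We prove 3^N ≥ 52N^4 for all N ≥ 13.
When N = 13: 3^N = 1594323 and 52N^4 = 1485172, so 1594323 ≥ 1485172.
Suppose the result is true for N = i, so 3^i ≥ 52i^4.
Then 3^(i + 1) = 3·(3^i) ≥ 3·(52i^4).
Also, for i ≥ 13 we have 3·(52i^4) ≥ 52(i+1)^4, since 3 ≥ (1 + 1/i)^4 for all i ≥ 13.
Combining, 3^(i + 1) ≥ 52(i+1)^4.
By induction, the statement is established for all N ≥ 13.
Hence the smallest such n₀ is 13.

n₀ = 13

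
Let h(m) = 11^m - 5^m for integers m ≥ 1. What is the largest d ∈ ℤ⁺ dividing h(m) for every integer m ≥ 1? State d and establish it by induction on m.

d = 6

Computing the first values: h(1) = 6 and h(2) = 96; gcd(6, 96) = 6, so d ≤ 6.
We prove 6 | 11^m - 5^m for all m ≥ 1 by induction on m.
When m = 1: h(1) = 6 = 6·(1), so 6 | h(1).
For the inductive step, assume it holds for an arbitrary r ≥ 1, i.e. 6 | h(r). Then
11^{r+1} − 5^{r+1} = 11·11^r − 5·5^r = 11·(11^r − 5^r) + (6)·5^r. The first term is divisible by 6 by the inductive hypothesis, and the second term (6)·5^r is divisible by 6 since 6 | 6. Hence 6 | h(r+1).
This completes the induction.
Therefore the largest such d is 6.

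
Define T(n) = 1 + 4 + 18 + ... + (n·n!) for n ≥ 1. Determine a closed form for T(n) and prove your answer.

T(n) = (n + 1)n! - 1

We claim T(n) = (n + 1)n! - 1 for all n ≥ 1.
Base step (n = 1): T(1) = 1, and the closed form gives 1. They agree.
Inductive step: suppose the statement holds for some i ≥ 1, so T(i) = (i + 1)i! - 1.
Then T(i+1) = T(i) + ((i + 1)(i + 1)!) = ((i + 1)i! - 1) + ((i + 1)(i + 1)!).
Simplifying, T(i+1) = ((i+1) + 1)(i+1)! - 1,
which is the closed form with n = i+1.
Hence, by induction on n, the claim holds for every n ≥ 1.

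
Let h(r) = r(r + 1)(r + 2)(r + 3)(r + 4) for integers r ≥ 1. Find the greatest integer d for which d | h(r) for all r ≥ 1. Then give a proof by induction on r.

Computing the first values: h(1) = 120 and h(2) = 720; gcd(120, 720) = 120, so d ≤ 120.
We prove 120 | r(r + 1)(r + 2)(r + 3)(r + 4) for all r ≥ 1 by induction on r.
Base case (r = 1): h(1) = 120 = 120·(1), so 120 | h(1).
For the inductive step, assume it holds for an arbitrary m ≥ 1, i.e. 120 | h(m). Then
h(m+1) − h(m) = (m+1)·(m+2)·(m+3)·(m+4)·(m+5) − m·(m+1)·(m+2)·(m+3)·(m+4) = (m+1)·(m+2)·(m+3)·(m+4)·[(m+5) − m] = 5·(m+1)·(m+2)·(m+3)·(m+4). The product of 4 consecutive integers is divisible by (4)! = 24, so h(m+1) − h(m) is divisible by 5·24 = 120. By the inductive hypothesis 120 | h(m), hence 120 | h(m+1).
By induction, the statement is established for all r ≥ 1.
Therefore the largest such d is 120.

d = 120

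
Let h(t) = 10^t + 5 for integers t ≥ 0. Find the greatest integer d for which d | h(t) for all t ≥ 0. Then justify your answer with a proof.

d = 3

Computing the first values: h(0) = 6 and h(1) = 15; gcd(6, 15) = 3, so d ≤ 3.
We prove 3 | 10^t + 5 for all t ≥ 0 by induction on t.
Base step (t = 0): h(0) = 6 = 3·(2), so 3 | h(0).
For the inductive step, assume it holds for an arbitrary i ≥ 0, i.e. 3 | h(i). Then
h(i+1) = 10^(i+1) + 5 = 10·(10^i + 5) - 45 = 10·h(i) - 45. The first term is divisible by 3 by the inductive hypothesis, and -45 is divisible by 3. Hence 3 | h(i+1).
By induction, the statement is established for all t ≥ 0.
Therefore the largest such d is 3.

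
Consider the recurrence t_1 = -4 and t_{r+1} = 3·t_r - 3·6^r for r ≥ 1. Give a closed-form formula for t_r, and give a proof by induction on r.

Computing the first terms: t_1 = -4, t_2 = -30, t_3 = -198. This suggests t_r = 2·3^(r - 1) - 6^r.
Base case (r = 1): the formula gives -4 = -4 = t_1.
Inductive step: suppose the statement holds for some k ≥ 1, so t_k = 2·3^(k - 1) - 6^k.
Then t_{k+1} = 3·t_k - 3·6^k = 3·(2·3^(k - 1) - 6^k) - 3·6^k = 2·3^k - 6^(k + 1) = 2·3^((k+1) - 1) - 6^(k+1),
which is the claimed formula at r = k+1.
This completes the induction.

t_r = 2·3^(r - 1) - 6^r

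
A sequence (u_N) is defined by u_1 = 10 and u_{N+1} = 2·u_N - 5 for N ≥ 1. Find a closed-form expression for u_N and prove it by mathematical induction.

u_N = 5·2^(N - 1) + 5

Computing the first terms: u_1 = 10, u_2 = 15, u_3 = 25. This suggests u_N = 5·2^(N - 1) + 5.
Base case (N = 1): the formula gives 10 = 10 = u_1.
Inductive step: suppose the statement holds for some i ≥ 1, so u_i = 5·2^(i - 1) + 5.
Then u_{i+1} = 2·u_i - 5 = 2·(5·2^(i - 1) + 5) - 5 = 5·2^i + 5 = 5·2^((i+1) - 1) + 5,
which is the claimed formula at N = i+1.
By the principle of mathematical induction, the result holds for all N ≥ 1.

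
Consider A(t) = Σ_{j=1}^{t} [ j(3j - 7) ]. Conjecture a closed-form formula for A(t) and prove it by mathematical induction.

A(t) = t(t - 3)(t + 1)

We claim A(t) = t(t - 3)(t + 1) for all t ≥ 1.
Base step (t = 1): A(1) = -4, and the closed form gives -4. They agree.
Inductive step: suppose the statement holds for some j ≥ 1, so A(j) = j(j^2 - 2j - 3).
Then A(j+1) = A(j) + ((j + 1)(3j - 4)) = (j(j^2 - 2j - 3)) + ((j + 1)(3j - 4)).
Simplifying, A(j+1) = (j - 2)(j + 1)(j + 2) = (j+1)((j+1) - 3)((j+1) + 1),
which is the closed form with t = j+1.
By the principle of mathematical induction, the result holds for all t ≥ 1.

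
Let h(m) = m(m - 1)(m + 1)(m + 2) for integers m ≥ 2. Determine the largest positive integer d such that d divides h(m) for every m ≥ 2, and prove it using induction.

d = 24

Computing the first values: h(2) = 24 and h(3) = 120; gcd(24, 120) = 24, so d ≤ 24.
We prove 24 | m(m - 1)(m + 1)(m + 2) for all m ≥ 2 by induction on m.
Base step (m = 2): h(2) = 24 = 24·(1), so 24 | h(2).
Inductive step: suppose the statement holds for some j ≥ 2, i.e. 24 | h(j). Then
h(j+1) − h(j) = j·(j+1)·(j+2)·(j+3) − (j-1)·j·(j+1)·(j+2) = j·(j+1)·(j+2)·[(j+3) − (j-1)] = 4·j·(j+1)·(j+2). The product of 3 consecutive integers is divisible by (3)! = 6, so h(j+1) − h(j) is divisible by 4·6 = 24. By the inductive hypothesis 24 | h(j), hence 24 | h(j+1).
This completes the induction.
Therefore the largest such d is 24.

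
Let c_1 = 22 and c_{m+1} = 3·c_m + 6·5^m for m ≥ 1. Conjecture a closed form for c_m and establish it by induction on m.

Computing the first terms: c_1 = 22, c_2 = 96, c_3 = 438. This suggests c_m = 7·3^(m - 1) + 3·5^m.
When m = 1: the formula gives 22 = 22 = c_1.
Inductive step: assume the claim holds for m = p, so c_p = 7·3^(p - 1) + 3·5^p.
Then c_{p+1} = 3·c_p + 6·5^p = 3·(7·3^(p - 1) + 3·5^p) + 6·5^p = 7·3^p + 3·5^(p + 1) = 7·3^((p+1) - 1) + 3·5^(p+1),
which is the claimed formula at m = p+1.
By induction, the statement is established for all m ≥ 1.

c_m = 7·3^(m - 1) + 3·5^m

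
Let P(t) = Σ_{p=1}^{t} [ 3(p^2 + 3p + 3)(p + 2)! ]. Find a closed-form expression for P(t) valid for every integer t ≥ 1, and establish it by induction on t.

We claim P(t) = (3t + 3)(t + 3)! - 18 for all t ≥ 1.
For the base case t = 1: P(1) = 126, and the closed form gives 126. They agree.
For the inductive step, assume it holds for an arbitrary p ≥ 1, so P(p) = (3p + 3)(p + 3)! - 18.
Then P(p+1) = P(p) + (3(p^2 + 5p + 7)(p + 3)!) = ((3p + 3)(p + 3)! - 18) + (3(p^2 + 5p + 7)(p + 3)!).
Simplifying, P(p+1) = (3(p+1) + 3)((p+1) + 3)! - 18,
which is the closed form with t = p+1.
Hence, by induction on t, the claim holds for every t ≥ 1.

P(t) = (3t + 3)(t + 3)! - 18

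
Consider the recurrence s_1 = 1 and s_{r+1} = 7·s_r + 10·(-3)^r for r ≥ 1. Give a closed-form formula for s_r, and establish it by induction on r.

s_r = -(-3)^r - 2·7^(r - 1)

Computing the first terms: s_1 = 1, s_2 = -23, s_3 = -71. This suggests s_r = -(-3)^r - 2·7^(r - 1).
Base step (r = 1): the formula gives 1 = 1 = s_1.
Inductive step: assume the claim holds for r = m, so s_m = -(-3)^m - 2·7^(m - 1).
Then s_{m+1} = 7·s_m + 10·(-3)^m = 7·(-(-3)^m - 2·7^(m - 1)) + 10·(-3)^m = -(-3)^(m + 1) - 2·7^m = -(-3)^(m+1) - 2·7^((m+1) - 1),
which is the claimed formula at r = m+1.
This completes the induction.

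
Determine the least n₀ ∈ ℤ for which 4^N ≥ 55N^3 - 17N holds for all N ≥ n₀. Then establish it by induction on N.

n₀ = 8

At N = 7: 16384 < 18746, so the inequality fails and n₀ ≥ 8. We prove 4^N ≥ 55N^3 - 17N for all N ≥ 8.
Base case (N = 8): 4^N = 65536 and 55N^3 - 17N = 28024, so 65536 ≥ 28024.
Suppose the result is true for N = r, so 4^r ≥ 55r^3 - 17r.
Then 4^(r + 1) = 4·(4^r) ≥ 4·(55r^3 - 17r).
Also, for r ≥ 8 we have 4·(55r^3 - 17r) ≥ 55(r+1)^3 - 17(r+1), since 4·(55r^3 - 17r) − (55(r+1)^3 - 17(r+1)) = 165r^3 - 165r^2 - 216r - 38, which is nonnegative for all r ≥ 8.
Combining, 4^(r + 1) ≥ 55(r+1)^3 - 17(r+1).
This completes the induction.
Hence the smallest such n₀ is 8.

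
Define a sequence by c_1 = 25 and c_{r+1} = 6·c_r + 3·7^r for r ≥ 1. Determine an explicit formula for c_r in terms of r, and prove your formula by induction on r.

c_r = 4·6^(r - 1) + 3·7^r

Computing the first terms: c_1 = 25, c_2 = 171, c_3 = 1173. This suggests c_r = 4·6^(r - 1) + 3·7^r.
Base case (r = 1): the formula gives 25 = 25 = c_1.
Suppose the result is true for r = k, so c_k = 4·6^(k - 1) + 3·7^k.
Then c_{k+1} = 6·c_k + 3·7^k = 6·(4·6^(k - 1) + 3·7^k) + 3·7^k = 4·6^k + 3·7^(k + 1) = 4·6^((k+1) - 1) + 3·7^(k+1),
which is the claimed formula at r = k+1.
By induction, the statement is established for all r ≥ 1.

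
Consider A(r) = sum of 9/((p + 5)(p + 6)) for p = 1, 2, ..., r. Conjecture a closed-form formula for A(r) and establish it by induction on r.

We claim A(r) = 3r/(2(r + 6)) for all r ≥ 1.
When r = 1: A(1) = 3/14, and the closed form gives 3/14. They agree.
Inductive step: assume the claim holds for r = p, so A(p) = 3p/(2(p + 6)).
Then A(p+1) = A(p) + (9/((p + 6)(p + 7))) = (3p/(2(p + 6))) + (9/((p + 6)(p + 7))).
Simplifying, A(p+1) = 3(p + 1)/(2(p + 7)) = 3(p+1)/(2((p+1) + 6)),
which is the closed form with r = p+1.
This completes the induction.

A(r) = 3r/(2(r + 6))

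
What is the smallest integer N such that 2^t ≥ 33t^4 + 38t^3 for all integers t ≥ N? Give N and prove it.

At t = 23: 8388608 < 9697099, so the inequality fails and N ≥ 24. We prove 2^t ≥ 33t^4 + 38t^3 for all t ≥ 24.
Base case (t = 24): 2^t = 16777216 and 33t^4 + 38t^3 = 11473920, so 16777216 ≥ 11473920.
Suppose the result is true for t = k, so 2^k ≥ 33k^4 + 38k^3.
Then 2^(k + 1) = 2·(2^k) ≥ 2·(33k^4 + 38k^3).
Also, for k ≥ 24 we have 2·(33k^4 + 38k^3) ≥ 33(k+1)^4 + 38(k+1)^3, since 2·(33k^4 + 38k^3) − (33(k+1)^4 + 38(k+1)^3) = 33k^4 - 94k^3 - 312k^2 - 246k - 71, which is nonnegative for all k ≥ 24.
Combining, 2^(k + 1) ≥ 33(k+1)^4 + 38(k+1)^3.
By the principle of mathematical induction, the result holds for all t ≥ 24.
Hence the smallest such N is 24.

N = 24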